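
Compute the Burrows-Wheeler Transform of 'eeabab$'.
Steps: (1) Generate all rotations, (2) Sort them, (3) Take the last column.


Rotations (sorted):
  0: $eeabab -> last char: b
  1: ab$eeab -> last char: b
  2: abab$ee -> last char: e
  3: b$eeaba -> last char: a
  4: bab$eea -> last char: a
  5: eabab$e -> last char: e
  6: eeabab$ -> last char: $


BWT = bbeaae$


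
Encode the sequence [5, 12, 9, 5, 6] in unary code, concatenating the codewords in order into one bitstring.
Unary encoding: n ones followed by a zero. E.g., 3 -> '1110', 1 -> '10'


Encode each number as n ones followed by a terminating 0:
  5 -> 111110 (6 bits)
  12 -> 1111111111110 (13 bits)
  9 -> 1111111110 (10 bits)
  5 -> 111110 (6 bits)
  6 -> 1111110 (7 bits)
Total length = 6 + 13 + 10 + 6 + 7 = 42 bits.

Unary([5, 12, 9, 5, 6]) = 111110111111111111011111111101111101111110 (42 bits)


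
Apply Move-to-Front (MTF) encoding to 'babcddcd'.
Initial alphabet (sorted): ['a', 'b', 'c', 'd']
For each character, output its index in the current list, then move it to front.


MTF encoding:
'b': index 1 in ['a', 'b', 'c', 'd'] -> ['b', 'a', 'c', 'd']
'a': index 1 in ['b', 'a', 'c', 'd'] -> ['a', 'b', 'c', 'd']
'b': index 1 in ['a', 'b', 'c', 'd'] -> ['b', 'a', 'c', 'd']
'c': index 2 in ['b', 'a', 'c', 'd'] -> ['c', 'b', 'a', 'd']
'd': index 3 in ['c', 'b', 'a', 'd'] -> ['d', 'c', 'b', 'a']
'd': index 0 in ['d', 'c', 'b', 'a'] -> ['d', 'c', 'b', 'a']
'c': index 1 in ['d', 'c', 'b', 'a'] -> ['c', 'd', 'b', 'a']
'd': index 1 in ['c', 'd', 'b', 'a'] -> ['d', 'c', 'b', 'a']


Output: [1, 1, 1, 2, 3, 0, 1, 1]


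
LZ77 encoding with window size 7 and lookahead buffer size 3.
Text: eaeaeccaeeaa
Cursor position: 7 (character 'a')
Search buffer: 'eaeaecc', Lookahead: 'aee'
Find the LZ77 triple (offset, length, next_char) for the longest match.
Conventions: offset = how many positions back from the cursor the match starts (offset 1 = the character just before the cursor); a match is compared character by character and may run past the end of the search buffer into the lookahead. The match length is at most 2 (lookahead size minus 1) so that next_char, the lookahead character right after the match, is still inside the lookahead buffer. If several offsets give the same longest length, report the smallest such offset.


Try each offset into the search buffer:
  offset=1 (pos 6, char 'c'): match length 0
  offset=2 (pos 5, char 'c'): match length 0
  offset=3 (pos 4, char 'e'): match length 0
  offset=4 (pos 3, char 'a'): match length 2
  offset=5 (pos 2, char 'e'): match length 0
  offset=6 (pos 1, char 'a'): match length 2
  offset=7 (pos 0, char 'e'): match length 0
Longest match has length 2, found at offsets 4, 6; take the smallest, offset 4.
next_char = character at position 7 + 2 = 9 -> 'e'

Best match: offset=4, length=2 (matching 'ae' starting at position 3)
LZ77 triple: (4, 2, 'e')


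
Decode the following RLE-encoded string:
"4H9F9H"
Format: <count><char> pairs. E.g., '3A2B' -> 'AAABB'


Expanding each <count><char> pair:
  4H -> 'HHHH'
  9F -> 'FFFFFFFFF'
  9H -> 'HHHHHHHHH'

Decoded = HHHHFFFFFFFFFHHHHHHHHH


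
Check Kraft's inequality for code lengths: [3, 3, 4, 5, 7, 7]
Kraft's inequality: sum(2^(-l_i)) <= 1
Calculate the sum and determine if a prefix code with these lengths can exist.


Sum = 2^(-3) + 2^(-3) + 2^(-4) + 2^(-5) + 2^(-7) + 2^(-7)
    = 0.125 + 0.125 + 0.0625 + 0.03125 + 0.0078125 + 0.0078125
    = 46/128 = 0.359375
Since 0.359375 <= 1, Kraft's inequality IS satisfied.
A prefix code with these lengths CAN exist.

Kraft sum = 0.359375. Satisfied.


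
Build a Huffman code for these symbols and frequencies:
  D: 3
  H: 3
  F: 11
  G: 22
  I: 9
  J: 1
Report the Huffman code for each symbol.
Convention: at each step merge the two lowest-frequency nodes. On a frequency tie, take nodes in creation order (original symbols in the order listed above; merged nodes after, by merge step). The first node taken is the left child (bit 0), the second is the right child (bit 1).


Huffman tree construction:
Step 1: Merge J(1) + D(3) = 4
Step 2: Merge H(3) + (J+D)(4) = 7
Step 3: Merge (H+(J+D))(7) + I(9) = 16
Step 4: Merge F(11) + ((H+(J+D))+I)(16) = 27
Step 5: Merge G(22) + (F+((H+(J+D))+I))(27) = 49
Read each symbol's code off the tree from the root (left child = 0, right child = 1).

Codes:
  D: 11011 (length 5)
  H: 1100 (length 4)
  F: 10 (length 2)
  G: 0 (length 1)
  I: 111 (length 3)
  J: 11010 (length 5)
Average code length: 103/49 = 2.1020 bits/symbol


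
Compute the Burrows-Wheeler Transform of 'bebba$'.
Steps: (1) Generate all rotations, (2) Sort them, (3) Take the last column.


Rotations (sorted):
  0: $bebba -> last char: a
  1: a$bebb -> last char: b
  2: ba$beb -> last char: b
  3: bba$be -> last char: e
  4: bebba$ -> last char: $
  5: ebba$b -> last char: b


BWT = abbe$b


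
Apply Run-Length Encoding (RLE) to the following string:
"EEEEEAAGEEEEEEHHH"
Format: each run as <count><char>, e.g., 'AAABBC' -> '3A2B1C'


Scanning runs left to right:
  i=0: run of 'E' x 5 -> '5E'
  i=5: run of 'A' x 2 -> '2A'
  i=7: run of 'G' x 1 -> '1G'
  i=8: run of 'E' x 6 -> '6E'
  i=14: run of 'H' x 3 -> '3H'

RLE = 5E2A1G6E3H


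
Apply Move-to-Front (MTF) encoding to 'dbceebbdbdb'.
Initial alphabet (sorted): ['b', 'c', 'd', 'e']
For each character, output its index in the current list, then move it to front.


MTF encoding:
'd': index 2 in ['b', 'c', 'd', 'e'] -> ['d', 'b', 'c', 'e']
'b': index 1 in ['d', 'b', 'c', 'e'] -> ['b', 'd', 'c', 'e']
'c': index 2 in ['b', 'd', 'c', 'e'] -> ['c', 'b', 'd', 'e']
'e': index 3 in ['c', 'b', 'd', 'e'] -> ['e', 'c', 'b', 'd']
'e': index 0 in ['e', 'c', 'b', 'd'] -> ['e', 'c', 'b', 'd']
'b': index 2 in ['e', 'c', 'b', 'd'] -> ['b', 'e', 'c', 'd']
'b': index 0 in ['b', 'e', 'c', 'd'] -> ['b', 'e', 'c', 'd']
'd': index 3 in ['b', 'e', 'c', 'd'] -> ['d', 'b', 'e', 'c']
'b': index 1 in ['d', 'b', 'e', 'c'] -> ['b', 'd', 'e', 'c']
'd': index 1 in ['b', 'd', 'e', 'c'] -> ['d', 'b', 'e', 'c']
'b': index 1 in ['d', 'b', 'e', 'c'] -> ['b', 'd', 'e', 'c']


Output: [2, 1, 2, 3, 0, 2, 0, 3, 1, 1, 1]


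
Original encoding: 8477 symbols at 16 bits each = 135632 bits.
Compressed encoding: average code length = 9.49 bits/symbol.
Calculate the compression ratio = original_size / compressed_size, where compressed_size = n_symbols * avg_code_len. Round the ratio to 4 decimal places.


original_size = n_symbols * orig_bits = 8477 * 16 = 135632 bits
compressed_size = n_symbols * avg_code_len = 8477 * 9.49 = 80446.73 bits
ratio = original_size / compressed_size = 135632 / 80446.73 = 1.686

Compression ratio = 1.686


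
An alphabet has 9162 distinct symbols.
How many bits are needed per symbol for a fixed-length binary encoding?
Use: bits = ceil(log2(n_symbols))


log2(9162) = 13.1614
Bracket: 2^13 = 8192 < 9162 <= 2^14 = 16384
So ceil(log2(9162)) = 14

bits = ceil(log2(9162)) = ceil(13.1614) = 14 bits


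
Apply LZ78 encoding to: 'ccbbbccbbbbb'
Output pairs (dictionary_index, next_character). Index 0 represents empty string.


LZ78 encoding steps:
Dictionary: {0: ''}
Step 1: w='' (idx 0), next='c' -> output (0, 'c'), add 'c' as idx 1
Step 2: w='c' (idx 1), next='b' -> output (1, 'b'), add 'cb' as idx 2
Step 3: w='' (idx 0), next='b' -> output (0, 'b'), add 'b' as idx 3
Step 4: w='b' (idx 3), next='c' -> output (3, 'c'), add 'bc' as idx 4
Step 5: w='cb' (idx 2), next='b' -> output (2, 'b'), add 'cbb' as idx 5
Step 6: w='b' (idx 3), next='b' -> output (3, 'b'), add 'bb' as idx 6
Step 7: w='b' (idx 3), end of input -> output (3, '')


Encoded: [(0, 'c'), (1, 'b'), (0, 'b'), (3, 'c'), (2, 'b'), (3, 'b'), (3, '')]


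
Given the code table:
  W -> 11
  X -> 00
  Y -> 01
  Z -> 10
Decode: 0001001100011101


Decoding:
00 -> X
01 -> Y
00 -> X
11 -> W
00 -> X
01 -> Y
11 -> W
01 -> Y


Result: XYXWXYWY


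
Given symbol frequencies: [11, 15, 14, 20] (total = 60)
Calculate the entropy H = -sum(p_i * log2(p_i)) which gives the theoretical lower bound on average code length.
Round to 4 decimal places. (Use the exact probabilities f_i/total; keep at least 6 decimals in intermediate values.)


Per-symbol terms -p_i * log2(p_i) with p_i = f_i/60:
  p = 11/60 = 0.183333: log2(p) = -2.447459, -p*log2(p) = 0.448701
  p = 15/60 = 0.250000: log2(p) = -2.000000, -p*log2(p) = 0.500000
  p = 14/60 = 0.233333: log2(p) = -2.099536, -p*log2(p) = 0.489892
  p = 20/60 = 0.333333: log2(p) = -1.584963, -p*log2(p) = 0.528321
H = 0.448701 + 0.500000 + 0.489892 + 0.528321 = 1.966914

H = 1.9669 bits/symbol


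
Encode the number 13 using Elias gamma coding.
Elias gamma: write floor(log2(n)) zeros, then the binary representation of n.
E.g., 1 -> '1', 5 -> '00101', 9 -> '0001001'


num_bits = floor(log2(13)) + 1 = 4
leading_zeros = num_bits - 1 = 3
binary(13) = 1101

Elias gamma(13) = '000' + '1101' = 0001101 (7 bits)


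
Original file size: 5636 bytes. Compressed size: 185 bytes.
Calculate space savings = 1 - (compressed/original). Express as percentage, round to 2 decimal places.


ratio = compressed/original = 185/5636 = 0.032825
savings = 1 - ratio = 1 - 0.032825 = 0.967175
as a percentage: 0.967175 * 100 = 96.72%

Space savings = 1 - 185/5636 = 96.72%


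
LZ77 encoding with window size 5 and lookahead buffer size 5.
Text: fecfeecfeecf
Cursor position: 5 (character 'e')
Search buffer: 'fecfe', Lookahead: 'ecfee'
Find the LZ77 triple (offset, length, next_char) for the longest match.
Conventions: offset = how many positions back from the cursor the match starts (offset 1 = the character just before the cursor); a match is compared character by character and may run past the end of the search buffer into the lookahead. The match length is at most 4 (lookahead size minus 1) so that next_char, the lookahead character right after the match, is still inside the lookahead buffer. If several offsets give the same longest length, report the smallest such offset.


Try each offset into the search buffer:
  offset=1 (pos 4, char 'e'): match length 1
  offset=2 (pos 3, char 'f'): match length 0
  offset=3 (pos 2, char 'c'): match length 0
  offset=4 (pos 1, char 'e'): match length 4
  offset=5 (pos 0, char 'f'): match length 0
Longest match has length 4 at offset 4.
next_char = character at position 5 + 4 = 9 -> 'e'

Best match: offset=4, length=4 (matching 'ecfe' starting at position 1)
LZ77 triple: (4, 4, 'e')


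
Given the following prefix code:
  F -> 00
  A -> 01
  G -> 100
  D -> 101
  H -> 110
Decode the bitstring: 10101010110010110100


Decoding step by step:
Bits 101 -> D
Bits 01 -> A
Bits 01 -> A
Bits 01 -> A
Bits 100 -> G
Bits 101 -> D
Bits 101 -> D
Bits 00 -> F


Decoded message: DAAAGDDF


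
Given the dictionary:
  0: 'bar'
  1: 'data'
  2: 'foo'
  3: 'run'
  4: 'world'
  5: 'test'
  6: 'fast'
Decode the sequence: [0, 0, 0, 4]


Look up each index in the dictionary:
  0 -> 'bar'
  0 -> 'bar'
  0 -> 'bar'
  4 -> 'world'

Decoded: "bar bar bar world"


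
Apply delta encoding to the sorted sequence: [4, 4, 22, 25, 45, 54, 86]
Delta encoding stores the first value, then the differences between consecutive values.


First value: 4
Deltas:
  4 - 4 = 0
  22 - 4 = 18
  25 - 22 = 3
  45 - 25 = 20
  54 - 45 = 9
  86 - 54 = 32


Delta encoded: [4, 0, 18, 3, 20, 9, 32]


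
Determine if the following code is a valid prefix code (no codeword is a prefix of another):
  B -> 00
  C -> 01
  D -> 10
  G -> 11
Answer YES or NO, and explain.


Checking each pair (does one codeword prefix another?):
  B='00' vs C='01': no prefix
  B='00' vs D='10': no prefix
  B='00' vs G='11': no prefix
  C='01' vs B='00': no prefix
  C='01' vs D='10': no prefix
  C='01' vs G='11': no prefix
  D='10' vs B='00': no prefix
  D='10' vs C='01': no prefix
  D='10' vs G='11': no prefix
  G='11' vs B='00': no prefix
  G='11' vs C='01': no prefix
  G='11' vs D='10': no prefix
No violation found over all pairs.

YES -- this is a valid prefix code. No codeword is a prefix of any other codeword.


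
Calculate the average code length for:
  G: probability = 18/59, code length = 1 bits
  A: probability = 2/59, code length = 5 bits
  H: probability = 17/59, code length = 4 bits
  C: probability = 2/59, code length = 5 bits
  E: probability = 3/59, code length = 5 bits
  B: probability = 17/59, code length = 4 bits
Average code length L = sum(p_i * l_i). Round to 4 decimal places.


Weighted contributions p_i * l_i:
  G: (18/59) * 1 = 18/59
  A: (2/59) * 5 = 10/59
  H: (17/59) * 4 = 68/59
  C: (2/59) * 5 = 10/59
  E: (3/59) * 5 = 15/59
  B: (17/59) * 4 = 68/59
Sum = (18 + 10 + 68 + 10 + 15 + 68)/59 = 189/59

L = 189/59 = 3.2034 bits/symbol


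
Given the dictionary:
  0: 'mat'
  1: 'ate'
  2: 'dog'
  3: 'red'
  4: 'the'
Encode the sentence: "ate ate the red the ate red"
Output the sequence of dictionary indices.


Look up each word in the dictionary:
  'ate' -> 1
  'ate' -> 1
  'the' -> 4
  'red' -> 3
  'the' -> 4
  'ate' -> 1
  'red' -> 3

Encoded: [1, 1, 4, 3, 4, 1, 3]


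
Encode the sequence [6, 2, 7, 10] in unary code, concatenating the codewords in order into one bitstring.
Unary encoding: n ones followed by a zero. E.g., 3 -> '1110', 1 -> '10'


Encode each number as n ones followed by a terminating 0:
  6 -> 1111110 (7 bits)
  2 -> 110 (3 bits)
  7 -> 11111110 (8 bits)
  10 -> 11111111110 (11 bits)
Total length = 7 + 3 + 8 + 11 = 29 bits.

Unary([6, 2, 7, 10]) = 11111101101111111011111111110 (29 bits)


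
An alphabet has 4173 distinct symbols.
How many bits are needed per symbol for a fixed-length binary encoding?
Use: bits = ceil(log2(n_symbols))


log2(4173) = 12.0269
Bracket: 2^12 = 4096 < 4173 <= 2^13 = 8192
So ceil(log2(4173)) = 13

bits = ceil(log2(4173)) = ceil(12.0269) = 13 bits


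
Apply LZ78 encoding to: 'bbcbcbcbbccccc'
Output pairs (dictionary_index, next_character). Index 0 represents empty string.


LZ78 encoding steps:
Dictionary: {0: ''}
Step 1: w='' (idx 0), next='b' -> output (0, 'b'), add 'b' as idx 1
Step 2: w='b' (idx 1), next='c' -> output (1, 'c'), add 'bc' as idx 2
Step 3: w='bc' (idx 2), next='b' -> output (2, 'b'), add 'bcb' as idx 3
Step 4: w='' (idx 0), next='c' -> output (0, 'c'), add 'c' as idx 4
Step 5: w='b' (idx 1), next='b' -> output (1, 'b'), add 'bb' as idx 5
Step 6: w='c' (idx 4), next='c' -> output (4, 'c'), add 'cc' as idx 6
Step 7: w='cc' (idx 6), next='c' -> output (6, 'c'), add 'ccc' as idx 7


Encoded: [(0, 'b'), (1, 'c'), (2, 'b'), (0, 'c'), (1, 'b'), (4, 'c'), (6, 'c')]


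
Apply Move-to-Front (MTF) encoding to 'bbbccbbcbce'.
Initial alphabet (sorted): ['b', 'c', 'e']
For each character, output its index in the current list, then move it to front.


MTF encoding:
'b': index 0 in ['b', 'c', 'e'] -> ['b', 'c', 'e']
'b': index 0 in ['b', 'c', 'e'] -> ['b', 'c', 'e']
'b': index 0 in ['b', 'c', 'e'] -> ['b', 'c', 'e']
'c': index 1 in ['b', 'c', 'e'] -> ['c', 'b', 'e']
'c': index 0 in ['c', 'b', 'e'] -> ['c', 'b', 'e']
'b': index 1 in ['c', 'b', 'e'] -> ['b', 'c', 'e']
'b': index 0 in ['b', 'c', 'e'] -> ['b', 'c', 'e']
'c': index 1 in ['b', 'c', 'e'] -> ['c', 'b', 'e']
'b': index 1 in ['c', 'b', 'e'] -> ['b', 'c', 'e']
'c': index 1 in ['b', 'c', 'e'] -> ['c', 'b', 'e']
'e': index 2 in ['c', 'b', 'e'] -> ['e', 'c', 'b']


Output: [0, 0, 0, 1, 0, 1, 0, 1, 1, 1, 2]


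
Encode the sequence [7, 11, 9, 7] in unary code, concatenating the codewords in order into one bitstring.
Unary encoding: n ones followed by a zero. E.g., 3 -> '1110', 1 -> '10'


Encode each number as n ones followed by a terminating 0:
  7 -> 11111110 (8 bits)
  11 -> 111111111110 (12 bits)
  9 -> 1111111110 (10 bits)
  7 -> 11111110 (8 bits)
Total length = 8 + 12 + 10 + 8 = 38 bits.

Unary([7, 11, 9, 7]) = 11111110111111111110111111111011111110 (38 bits)


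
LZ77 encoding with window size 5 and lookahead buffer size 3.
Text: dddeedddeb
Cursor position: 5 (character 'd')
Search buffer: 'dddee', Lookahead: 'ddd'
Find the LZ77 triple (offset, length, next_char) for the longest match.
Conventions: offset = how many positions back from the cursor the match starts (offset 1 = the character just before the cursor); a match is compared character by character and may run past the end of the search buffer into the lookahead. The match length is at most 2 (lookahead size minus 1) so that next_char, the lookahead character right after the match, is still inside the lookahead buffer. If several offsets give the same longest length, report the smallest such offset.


Try each offset into the search buffer:
  offset=1 (pos 4, char 'e'): match length 0
  offset=2 (pos 3, char 'e'): match length 0
  offset=3 (pos 2, char 'd'): match length 1
  offset=4 (pos 1, char 'd'): match length 2
  offset=5 (pos 0, char 'd'): match length 2
Longest match has length 2, found at offsets 4, 5; take the smallest, offset 4.
next_char = character at position 5 + 2 = 7 -> 'd'

Best match: offset=4, length=2 (matching 'dd' starting at position 1)
LZ77 triple: (4, 2, 'd')


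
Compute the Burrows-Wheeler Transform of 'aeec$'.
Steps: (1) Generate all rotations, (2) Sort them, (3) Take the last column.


Rotations (sorted):
  0: $aeec -> last char: c
  1: aeec$ -> last char: $
  2: c$aee -> last char: e
  3: ec$ae -> last char: e
  4: eec$a -> last char: a


BWT = c$eea


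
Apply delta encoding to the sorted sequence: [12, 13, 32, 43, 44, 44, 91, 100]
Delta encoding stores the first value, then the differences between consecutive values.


First value: 12
Deltas:
  13 - 12 = 1
  32 - 13 = 19
  43 - 32 = 11
  44 - 43 = 1
  44 - 44 = 0
  91 - 44 = 47
  100 - 91 = 9


Delta encoded: [12, 1, 19, 11, 1, 0, 47, 9]


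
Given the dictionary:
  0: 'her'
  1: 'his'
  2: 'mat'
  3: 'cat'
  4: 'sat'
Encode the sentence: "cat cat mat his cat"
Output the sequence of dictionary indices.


Look up each word in the dictionary:
  'cat' -> 3
  'cat' -> 3
  'mat' -> 2
  'his' -> 1
  'cat' -> 3

Encoded: [3, 3, 2, 1, 3]


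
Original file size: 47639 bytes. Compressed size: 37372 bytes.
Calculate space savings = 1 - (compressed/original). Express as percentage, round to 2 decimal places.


ratio = compressed/original = 37372/47639 = 0.784483
savings = 1 - ratio = 1 - 0.784483 = 0.215517
as a percentage: 0.215517 * 100 = 21.55%

Space savings = 1 - 37372/47639 = 21.55%


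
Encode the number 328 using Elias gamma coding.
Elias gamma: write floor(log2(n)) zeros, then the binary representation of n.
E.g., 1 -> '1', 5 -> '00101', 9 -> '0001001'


num_bits = floor(log2(328)) + 1 = 9
leading_zeros = num_bits - 1 = 8
binary(328) = 101001000

Elias gamma(328) = '00000000' + '101001000' = 00000000101001000 (17 bits)


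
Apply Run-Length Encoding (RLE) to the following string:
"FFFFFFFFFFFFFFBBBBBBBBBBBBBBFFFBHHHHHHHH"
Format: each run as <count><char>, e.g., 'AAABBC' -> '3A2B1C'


Scanning runs left to right:
  i=0: run of 'F' x 14 -> '14F'
  i=14: run of 'B' x 14 -> '14B'
  i=28: run of 'F' x 3 -> '3F'
  i=31: run of 'B' x 1 -> '1B'
  i=32: run of 'H' x 8 -> '8H'

RLE = 14F14B3F1B8H


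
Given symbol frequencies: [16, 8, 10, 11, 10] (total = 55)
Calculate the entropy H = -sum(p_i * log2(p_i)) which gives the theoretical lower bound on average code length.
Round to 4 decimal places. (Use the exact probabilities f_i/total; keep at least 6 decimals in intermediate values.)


Per-symbol terms -p_i * log2(p_i) with p_i = f_i/55:
  p = 16/55 = 0.290909: log2(p) = -1.781360, -p*log2(p) = 0.518214
  p = 8/55 = 0.145455: log2(p) = -2.781360, -p*log2(p) = 0.404561
  p = 10/55 = 0.181818: log2(p) = -2.459432, -p*log2(p) = 0.447169
  p = 11/55 = 0.200000: log2(p) = -2.321928, -p*log2(p) = 0.464386
  p = 10/55 = 0.181818: log2(p) = -2.459432, -p*log2(p) = 0.447169
H = 0.518214 + 0.404561 + 0.447169 + 0.464386 + 0.447169 = 2.281499

H = 2.2815 bits/symbol


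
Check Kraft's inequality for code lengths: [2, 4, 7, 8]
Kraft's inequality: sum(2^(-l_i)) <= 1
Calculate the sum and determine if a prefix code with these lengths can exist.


Sum = 2^(-2) + 2^(-4) + 2^(-7) + 2^(-8)
    = 0.25 + 0.0625 + 0.0078125 + 0.00390625
    = 83/256 = 0.32421875
Since 0.32421875 <= 1, Kraft's inequality IS satisfied.
A prefix code with these lengths CAN exist.

Kraft sum = 0.32421875. Satisfied.


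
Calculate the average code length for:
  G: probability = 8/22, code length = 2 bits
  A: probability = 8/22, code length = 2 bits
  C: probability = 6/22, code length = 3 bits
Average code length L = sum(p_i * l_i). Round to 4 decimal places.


Weighted contributions p_i * l_i:
  G: (8/22) * 2 = 16/22
  A: (8/22) * 2 = 16/22
  C: (6/22) * 3 = 18/22
Sum = (16 + 16 + 18)/22 = 50/22

L = 50/22 = 2.2727 bits/symbol


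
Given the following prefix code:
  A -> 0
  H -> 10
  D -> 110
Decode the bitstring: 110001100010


Decoding step by step:
Bits 110 -> D
Bits 0 -> A
Bits 0 -> A
Bits 110 -> D
Bits 0 -> A
Bits 0 -> A
Bits 10 -> H


Decoded message: DAADAAH


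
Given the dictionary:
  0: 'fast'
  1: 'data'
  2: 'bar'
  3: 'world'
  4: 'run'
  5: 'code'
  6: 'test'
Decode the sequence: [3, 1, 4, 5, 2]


Look up each index in the dictionary:
  3 -> 'world'
  1 -> 'data'
  4 -> 'run'
  5 -> 'code'
  2 -> 'bar'

Decoded: "world data run code bar"


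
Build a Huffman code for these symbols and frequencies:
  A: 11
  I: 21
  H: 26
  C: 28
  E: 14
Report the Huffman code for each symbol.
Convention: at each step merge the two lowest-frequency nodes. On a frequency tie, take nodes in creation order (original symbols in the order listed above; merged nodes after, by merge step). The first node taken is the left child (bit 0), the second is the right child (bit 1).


Huffman tree construction:
Step 1: Merge A(11) + E(14) = 25
Step 2: Merge I(21) + (A+E)(25) = 46
Step 3: Merge H(26) + C(28) = 54
Step 4: Merge (I+(A+E))(46) + (H+C)(54) = 100
Read each symbol's code off the tree from the root (left child = 0, right child = 1).

Codes:
  A: 010 (length 3)
  I: 00 (length 2)
  H: 10 (length 2)
  C: 11 (length 2)
  E: 011 (length 3)
Average code length: 225/100 = 2.2500 bits/symbol


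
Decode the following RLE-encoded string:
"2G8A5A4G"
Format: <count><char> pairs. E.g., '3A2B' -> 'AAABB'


Expanding each <count><char> pair:
  2G -> 'GG'
  8A -> 'AAAAAAAA'
  5A -> 'AAAAA'
  4G -> 'GGGG'

Decoded = GGAAAAAAAAAAAAAGGGG


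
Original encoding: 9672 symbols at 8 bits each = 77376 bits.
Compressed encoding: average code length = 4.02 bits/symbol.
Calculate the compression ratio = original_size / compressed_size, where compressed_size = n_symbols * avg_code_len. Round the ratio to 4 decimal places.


original_size = n_symbols * orig_bits = 9672 * 8 = 77376 bits
compressed_size = n_symbols * avg_code_len = 9672 * 4.02 = 38881.44 bits
ratio = original_size / compressed_size = 77376 / 38881.44 = 1.99

Compression ratio = 1.99


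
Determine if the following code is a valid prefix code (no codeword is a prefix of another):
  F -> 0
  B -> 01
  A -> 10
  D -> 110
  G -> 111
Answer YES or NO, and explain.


Checking each pair (does one codeword prefix another?):
  F='0' vs B='01': prefix -- VIOLATION

NO -- this is NOT a valid prefix code. F (0) is a prefix of B (01).


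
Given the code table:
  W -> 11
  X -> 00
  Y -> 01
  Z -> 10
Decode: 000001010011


Decoding:
00 -> X
00 -> X
01 -> Y
01 -> Y
00 -> X
11 -> W


Result: XXYYXW


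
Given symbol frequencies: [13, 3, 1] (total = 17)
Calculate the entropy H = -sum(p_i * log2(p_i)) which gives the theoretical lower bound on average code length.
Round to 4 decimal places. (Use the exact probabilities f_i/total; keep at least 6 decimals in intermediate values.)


Per-symbol terms -p_i * log2(p_i) with p_i = f_i/17:
  p = 13/17 = 0.764706: log2(p) = -0.387023, -p*log2(p) = 0.295959
  p = 3/17 = 0.176471: log2(p) = -2.502500, -p*log2(p) = 0.441618
  p = 1/17 = 0.058824: log2(p) = -4.087463, -p*log2(p) = 0.240439
H = 0.295959 + 0.441618 + 0.240439 = 0.978016

H = 0.978 bits/symbol


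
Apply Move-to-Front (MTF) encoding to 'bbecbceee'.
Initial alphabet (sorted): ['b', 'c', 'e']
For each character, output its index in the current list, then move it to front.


MTF encoding:
'b': index 0 in ['b', 'c', 'e'] -> ['b', 'c', 'e']
'b': index 0 in ['b', 'c', 'e'] -> ['b', 'c', 'e']
'e': index 2 in ['b', 'c', 'e'] -> ['e', 'b', 'c']
'c': index 2 in ['e', 'b', 'c'] -> ['c', 'e', 'b']
'b': index 2 in ['c', 'e', 'b'] -> ['b', 'c', 'e']
'c': index 1 in ['b', 'c', 'e'] -> ['c', 'b', 'e']
'e': index 2 in ['c', 'b', 'e'] -> ['e', 'c', 'b']
'e': index 0 in ['e', 'c', 'b'] -> ['e', 'c', 'b']
'e': index 0 in ['e', 'c', 'b'] -> ['e', 'c', 'b']


Output: [0, 0, 2, 2, 2, 1, 2, 0, 0]


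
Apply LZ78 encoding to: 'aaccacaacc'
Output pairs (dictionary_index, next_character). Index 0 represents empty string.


LZ78 encoding steps:
Dictionary: {0: ''}
Step 1: w='' (idx 0), next='a' -> output (0, 'a'), add 'a' as idx 1
Step 2: w='a' (idx 1), next='c' -> output (1, 'c'), add 'ac' as idx 2
Step 3: w='' (idx 0), next='c' -> output (0, 'c'), add 'c' as idx 3
Step 4: w='ac' (idx 2), next='a' -> output (2, 'a'), add 'aca' as idx 4
Step 5: w='ac' (idx 2), next='c' -> output (2, 'c'), add 'acc' as idx 5


Encoded: [(0, 'a'), (1, 'c'), (0, 'c'), (2, 'a'), (2, 'c')]


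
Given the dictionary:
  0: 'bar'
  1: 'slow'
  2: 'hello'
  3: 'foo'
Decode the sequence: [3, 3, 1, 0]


Look up each index in the dictionary:
  3 -> 'foo'
  3 -> 'foo'
  1 -> 'slow'
  0 -> 'bar'

Decoded: "foo foo slow bar"


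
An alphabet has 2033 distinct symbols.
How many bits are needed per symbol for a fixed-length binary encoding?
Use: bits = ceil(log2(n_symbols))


log2(2033) = 10.9894
Bracket: 2^10 = 1024 < 2033 <= 2^11 = 2048
So ceil(log2(2033)) = 11

bits = ceil(log2(2033)) = ceil(10.9894) = 11 bits


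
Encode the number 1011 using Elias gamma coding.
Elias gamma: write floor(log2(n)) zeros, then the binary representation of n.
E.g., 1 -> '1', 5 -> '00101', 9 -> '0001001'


num_bits = floor(log2(1011)) + 1 = 10
leading_zeros = num_bits - 1 = 9
binary(1011) = 1111110011

Elias gamma(1011) = '000000000' + '1111110011' = 0000000001111110011 (19 bits)


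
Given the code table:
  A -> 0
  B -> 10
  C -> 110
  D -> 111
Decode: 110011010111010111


Decoding:
110 -> C
0 -> A
110 -> C
10 -> B
111 -> D
0 -> A
10 -> B
111 -> D


Result: CACBDABD


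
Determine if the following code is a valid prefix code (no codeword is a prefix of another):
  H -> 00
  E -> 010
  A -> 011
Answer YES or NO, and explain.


Checking each pair (does one codeword prefix another?):
  H='00' vs E='010': no prefix
  H='00' vs A='011': no prefix
  E='010' vs H='00': no prefix
  E='010' vs A='011': no prefix
  A='011' vs H='00': no prefix
  A='011' vs E='010': no prefix
No violation found over all pairs.

YES -- this is a valid prefix code. No codeword is a prefix of any other codeword.


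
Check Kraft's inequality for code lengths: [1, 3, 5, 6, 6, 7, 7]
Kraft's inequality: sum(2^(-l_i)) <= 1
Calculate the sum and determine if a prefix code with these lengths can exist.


Sum = 2^(-1) + 2^(-3) + 2^(-5) + 2^(-6) + 2^(-6) + 2^(-7) + 2^(-7)
    = 0.5 + 0.125 + 0.03125 + 0.015625 + 0.015625 + 0.0078125 + 0.0078125
    = 90/128 = 0.703125
Since 0.703125 <= 1, Kraft's inequality IS satisfied.
A prefix code with these lengths CAN exist.

Kraft sum = 0.703125. Satisfied.


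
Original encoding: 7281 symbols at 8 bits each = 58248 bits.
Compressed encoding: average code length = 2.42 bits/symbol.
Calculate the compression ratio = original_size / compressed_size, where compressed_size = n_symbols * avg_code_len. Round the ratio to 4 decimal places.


original_size = n_symbols * orig_bits = 7281 * 8 = 58248 bits
compressed_size = n_symbols * avg_code_len = 7281 * 2.42 = 17620.02 bits
ratio = original_size / compressed_size = 58248 / 17620.02 = 3.3058

Compression ratio = 3.3058


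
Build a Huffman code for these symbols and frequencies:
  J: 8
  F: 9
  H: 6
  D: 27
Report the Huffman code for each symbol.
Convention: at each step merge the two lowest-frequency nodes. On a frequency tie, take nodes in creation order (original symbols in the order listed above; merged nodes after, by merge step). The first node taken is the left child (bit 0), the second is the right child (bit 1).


Huffman tree construction:
Step 1: Merge H(6) + J(8) = 14
Step 2: Merge F(9) + (H+J)(14) = 23
Step 3: Merge (F+(H+J))(23) + D(27) = 50
Read each symbol's code off the tree from the root (left child = 0, right child = 1).

Codes:
  J: 011 (length 3)
  F: 00 (length 2)
  H: 010 (length 3)
  D: 1 (length 1)
Average code length: 87/50 = 1.7400 bits/symbol


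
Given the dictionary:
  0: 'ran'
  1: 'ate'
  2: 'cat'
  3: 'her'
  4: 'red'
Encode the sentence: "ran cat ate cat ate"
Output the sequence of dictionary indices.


Look up each word in the dictionary:
  'ran' -> 0
  'cat' -> 2
  'ate' -> 1
  'cat' -> 2
  'ate' -> 1

Encoded: [0, 2, 1, 2, 1]


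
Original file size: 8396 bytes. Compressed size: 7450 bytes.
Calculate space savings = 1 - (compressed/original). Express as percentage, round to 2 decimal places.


ratio = compressed/original = 7450/8396 = 0.887327
savings = 1 - ratio = 1 - 0.887327 = 0.112673
as a percentage: 0.112673 * 100 = 11.27%

Space savings = 1 - 7450/8396 = 11.27%


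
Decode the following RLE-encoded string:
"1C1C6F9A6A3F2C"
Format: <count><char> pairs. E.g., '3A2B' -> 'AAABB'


Expanding each <count><char> pair:
  1C -> 'C'
  1C -> 'C'
  6F -> 'FFFFFF'
  9A -> 'AAAAAAAAA'
  6A -> 'AAAAAA'
  3F -> 'FFF'
  2C -> 'CC'

Decoded = CCFFFFFFAAAAAAAAAAAAAAAFFFCC


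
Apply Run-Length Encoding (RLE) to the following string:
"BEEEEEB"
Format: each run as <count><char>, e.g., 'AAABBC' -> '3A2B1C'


Scanning runs left to right:
  i=0: run of 'B' x 1 -> '1B'
  i=1: run of 'E' x 5 -> '5E'
  i=6: run of 'B' x 1 -> '1B'

RLE = 1B5E1B


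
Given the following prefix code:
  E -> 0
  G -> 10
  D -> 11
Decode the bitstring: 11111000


Decoding step by step:
Bits 11 -> D
Bits 11 -> D
Bits 10 -> G
Bits 0 -> E
Bits 0 -> E


Decoded message: DDGEE


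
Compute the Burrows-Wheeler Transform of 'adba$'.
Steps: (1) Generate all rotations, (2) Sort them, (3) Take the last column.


Rotations (sorted):
  0: $adba -> last char: a
  1: a$adb -> last char: b
  2: adba$ -> last char: $
  3: ba$ad -> last char: d
  4: dba$a -> last char: a


BWT = ab$da


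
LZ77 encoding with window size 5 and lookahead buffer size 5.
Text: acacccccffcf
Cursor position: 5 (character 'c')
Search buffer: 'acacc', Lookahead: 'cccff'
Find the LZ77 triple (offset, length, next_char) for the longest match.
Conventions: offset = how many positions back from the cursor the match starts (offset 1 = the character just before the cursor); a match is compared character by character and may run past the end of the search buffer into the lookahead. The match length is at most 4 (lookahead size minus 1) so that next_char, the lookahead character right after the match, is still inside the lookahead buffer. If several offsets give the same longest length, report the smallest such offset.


Try each offset into the search buffer:
  offset=1 (pos 4, char 'c'): match length 3
  offset=2 (pos 3, char 'c'): match length 3
  offset=3 (pos 2, char 'a'): match length 0
  offset=4 (pos 1, char 'c'): match length 1
  offset=5 (pos 0, char 'a'): match length 0
Longest match has length 3, found at offsets 1, 2; take the smallest, offset 1.
next_char = character at position 5 + 3 = 8 -> 'f'

Best match: offset=1, length=3 (matching 'ccc' starting at position 4)
LZ77 triple: (1, 3, 'f')


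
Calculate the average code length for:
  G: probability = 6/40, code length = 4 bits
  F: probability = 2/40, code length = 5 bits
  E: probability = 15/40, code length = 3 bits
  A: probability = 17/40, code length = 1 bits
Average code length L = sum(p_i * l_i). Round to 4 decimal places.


Weighted contributions p_i * l_i:
  G: (6/40) * 4 = 24/40
  F: (2/40) * 5 = 10/40
  E: (15/40) * 3 = 45/40
  A: (17/40) * 1 = 17/40
Sum = (24 + 10 + 45 + 17)/40 = 96/40

L = 96/40 = 2.4000 bits/symbol


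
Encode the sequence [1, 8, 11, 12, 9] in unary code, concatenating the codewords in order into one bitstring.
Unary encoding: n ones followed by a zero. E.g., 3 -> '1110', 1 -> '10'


Encode each number as n ones followed by a terminating 0:
  1 -> 10 (2 bits)
  8 -> 111111110 (9 bits)
  11 -> 111111111110 (12 bits)
  12 -> 1111111111110 (13 bits)
  9 -> 1111111110 (10 bits)
Total length = 2 + 9 + 12 + 13 + 10 = 46 bits.

Unary([1, 8, 11, 12, 9]) = 1011111111011111111111011111111111101111111110 (46 bits)


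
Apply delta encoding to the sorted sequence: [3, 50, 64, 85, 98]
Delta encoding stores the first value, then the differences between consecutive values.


First value: 3
Deltas:
  50 - 3 = 47
  64 - 50 = 14
  85 - 64 = 21
  98 - 85 = 13


Delta encoded: [3, 47, 14, 21, 13]


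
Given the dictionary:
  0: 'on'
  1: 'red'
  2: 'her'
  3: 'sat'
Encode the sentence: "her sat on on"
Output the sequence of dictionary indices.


Look up each word in the dictionary:
  'her' -> 2
  'sat' -> 3
  'on' -> 0
  'on' -> 0

Encoded: [2, 3, 0, 0]


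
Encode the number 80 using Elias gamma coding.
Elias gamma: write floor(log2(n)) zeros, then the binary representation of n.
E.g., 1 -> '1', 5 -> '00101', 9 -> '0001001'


num_bits = floor(log2(80)) + 1 = 7
leading_zeros = num_bits - 1 = 6
binary(80) = 1010000

Elias gamma(80) = '000000' + '1010000' = 0000001010000 (13 bits)


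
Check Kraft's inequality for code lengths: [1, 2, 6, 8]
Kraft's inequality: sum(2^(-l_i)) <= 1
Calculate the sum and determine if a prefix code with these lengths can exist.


Sum = 2^(-1) + 2^(-2) + 2^(-6) + 2^(-8)
    = 0.5 + 0.25 + 0.015625 + 0.00390625
    = 197/256 = 0.76953125
Since 0.76953125 <= 1, Kraft's inequality IS satisfied.
A prefix code with these lengths CAN exist.

Kraft sum = 0.76953125. Satisfied.


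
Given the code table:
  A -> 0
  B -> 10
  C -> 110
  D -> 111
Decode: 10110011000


Decoding:
10 -> B
110 -> C
0 -> A
110 -> C
0 -> A
0 -> A


Result: BCACAA


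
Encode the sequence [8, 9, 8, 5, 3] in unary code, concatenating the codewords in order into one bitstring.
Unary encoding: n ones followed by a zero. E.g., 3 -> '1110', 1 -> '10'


Encode each number as n ones followed by a terminating 0:
  8 -> 111111110 (9 bits)
  9 -> 1111111110 (10 bits)
  8 -> 111111110 (9 bits)
  5 -> 111110 (6 bits)
  3 -> 1110 (4 bits)
Total length = 9 + 10 + 9 + 6 + 4 = 38 bits.

Unary([8, 9, 8, 5, 3]) = 11111111011111111101111111101111101110 (38 bits)


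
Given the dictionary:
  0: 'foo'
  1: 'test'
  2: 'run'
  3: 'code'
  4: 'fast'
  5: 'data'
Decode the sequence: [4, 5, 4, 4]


Look up each index in the dictionary:
  4 -> 'fast'
  5 -> 'data'
  4 -> 'fast'
  4 -> 'fast'

Decoded: "fast data fast fast"


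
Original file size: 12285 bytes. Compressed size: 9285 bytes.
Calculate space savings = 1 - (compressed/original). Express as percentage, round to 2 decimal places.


ratio = compressed/original = 9285/12285 = 0.7558
savings = 1 - ratio = 1 - 0.7558 = 0.2442
as a percentage: 0.2442 * 100 = 24.42%

Space savings = 1 - 9285/12285 = 24.42%


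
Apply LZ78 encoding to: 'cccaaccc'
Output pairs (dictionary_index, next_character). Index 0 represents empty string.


LZ78 encoding steps:
Dictionary: {0: ''}
Step 1: w='' (idx 0), next='c' -> output (0, 'c'), add 'c' as idx 1
Step 2: w='c' (idx 1), next='c' -> output (1, 'c'), add 'cc' as idx 2
Step 3: w='' (idx 0), next='a' -> output (0, 'a'), add 'a' as idx 3
Step 4: w='a' (idx 3), next='c' -> output (3, 'c'), add 'ac' as idx 4
Step 5: w='cc' (idx 2), end of input -> output (2, '')


Encoded: [(0, 'c'), (1, 'c'), (0, 'a'), (3, 'c'), (2, '')]


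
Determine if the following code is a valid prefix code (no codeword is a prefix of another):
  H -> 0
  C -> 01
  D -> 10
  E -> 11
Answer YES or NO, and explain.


Checking each pair (does one codeword prefix another?):
  H='0' vs C='01': prefix -- VIOLATION

NO -- this is NOT a valid prefix code. H (0) is a prefix of C (01).


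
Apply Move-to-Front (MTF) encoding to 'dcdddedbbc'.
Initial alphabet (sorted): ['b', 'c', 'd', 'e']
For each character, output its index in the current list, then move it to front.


MTF encoding:
'd': index 2 in ['b', 'c', 'd', 'e'] -> ['d', 'b', 'c', 'e']
'c': index 2 in ['d', 'b', 'c', 'e'] -> ['c', 'd', 'b', 'e']
'd': index 1 in ['c', 'd', 'b', 'e'] -> ['d', 'c', 'b', 'e']
'd': index 0 in ['d', 'c', 'b', 'e'] -> ['d', 'c', 'b', 'e']
'd': index 0 in ['d', 'c', 'b', 'e'] -> ['d', 'c', 'b', 'e']
'e': index 3 in ['d', 'c', 'b', 'e'] -> ['e', 'd', 'c', 'b']
'd': index 1 in ['e', 'd', 'c', 'b'] -> ['d', 'e', 'c', 'b']
'b': index 3 in ['d', 'e', 'c', 'b'] -> ['b', 'd', 'e', 'c']
'b': index 0 in ['b', 'd', 'e', 'c'] -> ['b', 'd', 'e', 'c']
'c': index 3 in ['b', 'd', 'e', 'c'] -> ['c', 'b', 'd', 'e']


Output: [2, 2, 1, 0, 0, 3, 1, 3, 0, 3]


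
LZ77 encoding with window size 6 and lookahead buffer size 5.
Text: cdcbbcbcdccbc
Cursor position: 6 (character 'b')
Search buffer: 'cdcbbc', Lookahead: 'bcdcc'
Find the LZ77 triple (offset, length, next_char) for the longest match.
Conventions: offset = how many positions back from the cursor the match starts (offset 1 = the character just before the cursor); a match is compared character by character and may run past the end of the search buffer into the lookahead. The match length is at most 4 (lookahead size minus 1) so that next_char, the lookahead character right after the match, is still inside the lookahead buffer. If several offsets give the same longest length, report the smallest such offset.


Try each offset into the search buffer:
  offset=1 (pos 5, char 'c'): match length 0
  offset=2 (pos 4, char 'b'): match length 2
  offset=3 (pos 3, char 'b'): match length 1
  offset=4 (pos 2, char 'c'): match length 0
  offset=5 (pos 1, char 'd'): match length 0
  offset=6 (pos 0, char 'c'): match length 0
Longest match has length 2 at offset 2.
next_char = character at position 6 + 2 = 8 -> 'd'

Best match: offset=2, length=2 (matching 'bc' starting at position 4)
LZ77 triple: (2, 2, 'd')


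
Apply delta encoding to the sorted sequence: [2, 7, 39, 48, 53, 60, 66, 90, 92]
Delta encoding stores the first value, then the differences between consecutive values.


First value: 2
Deltas:
  7 - 2 = 5
  39 - 7 = 32
  48 - 39 = 9
  53 - 48 = 5
  60 - 53 = 7
  66 - 60 = 6
  90 - 66 = 24
  92 - 90 = 2


Delta encoded: [2, 5, 32, 9, 5, 7, 6, 24, 2]


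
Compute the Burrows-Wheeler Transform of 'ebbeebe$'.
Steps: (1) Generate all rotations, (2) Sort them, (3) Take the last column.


Rotations (sorted):
  0: $ebbeebe -> last char: e
  1: bbeebe$e -> last char: e
  2: be$ebbee -> last char: e
  3: beebe$eb -> last char: b
  4: e$ebbeeb -> last char: b
  5: ebbeebe$ -> last char: $
  6: ebe$ebbe -> last char: e
  7: eebe$ebb -> last char: b


BWT = eeebb$eb


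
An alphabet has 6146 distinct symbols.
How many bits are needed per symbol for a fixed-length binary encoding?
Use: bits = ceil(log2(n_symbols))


log2(6146) = 12.5854
Bracket: 2^12 = 4096 < 6146 <= 2^13 = 8192
So ceil(log2(6146)) = 13

bits = ceil(log2(6146)) = ceil(12.5854) = 13 bits


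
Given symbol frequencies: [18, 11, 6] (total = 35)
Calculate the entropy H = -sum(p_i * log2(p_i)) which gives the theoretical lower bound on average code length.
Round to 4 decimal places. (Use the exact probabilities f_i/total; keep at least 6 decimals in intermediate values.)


Per-symbol terms -p_i * log2(p_i) with p_i = f_i/35:
  p = 18/35 = 0.514286: log2(p) = -0.959358, -p*log2(p) = 0.493384
  p = 11/35 = 0.314286: log2(p) = -1.669851, -p*log2(p) = 0.524810
  p = 6/35 = 0.171429: log2(p) = -2.544321, -p*log2(p) = 0.436169
H = 0.493384 + 0.524810 + 0.436169 = 1.454363

H = 1.4544 bits/symbol


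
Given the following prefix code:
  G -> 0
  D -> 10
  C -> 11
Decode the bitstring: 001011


Decoding step by step:
Bits 0 -> G
Bits 0 -> G
Bits 10 -> D
Bits 11 -> C


Decoded message: GGDC


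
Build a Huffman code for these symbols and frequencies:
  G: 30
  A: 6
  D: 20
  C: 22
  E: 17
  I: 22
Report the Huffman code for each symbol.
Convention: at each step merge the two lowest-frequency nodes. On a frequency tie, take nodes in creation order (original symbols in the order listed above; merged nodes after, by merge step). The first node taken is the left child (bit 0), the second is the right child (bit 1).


Huffman tree construction:
Step 1: Merge A(6) + E(17) = 23
Step 2: Merge D(20) + C(22) = 42
Step 3: Merge I(22) + (A+E)(23) = 45
Step 4: Merge G(30) + (D+C)(42) = 72
Step 5: Merge (I+(A+E))(45) + (G+(D+C))(72) = 117
Read each symbol's code off the tree from the root (left child = 0, right child = 1).

Codes:
  G: 10 (length 2)
  A: 010 (length 3)
  D: 110 (length 3)
  C: 111 (length 3)
  E: 011 (length 3)
  I: 00 (length 2)
Average code length: 299/117 = 2.5556 bits/symbol
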